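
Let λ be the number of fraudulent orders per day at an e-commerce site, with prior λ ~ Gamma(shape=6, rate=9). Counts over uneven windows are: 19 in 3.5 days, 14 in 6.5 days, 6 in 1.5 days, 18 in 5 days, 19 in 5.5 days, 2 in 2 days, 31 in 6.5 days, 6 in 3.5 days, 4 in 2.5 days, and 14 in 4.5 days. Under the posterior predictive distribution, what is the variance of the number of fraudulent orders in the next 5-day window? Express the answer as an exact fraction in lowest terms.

1529/100

Total count: 19 + 14 + 6 + 18 + 19 + 2 + 31 + 6 + 4 + 14 = 133.
Total exposure: 3.5 + 6.5 + 1.5 + 5 + 5.5 + 2 + 6.5 + 3.5 + 2.5 + 4.5 = 41 days.
Conjugate update: add total count to the shape and total exposure to the rate, giving Gamma(139, 50).
The posterior predictive for a window of length T is Negative Binomial with variance T·α'·(β'+T)/β'² = 5·139·55/2500 = 1529/100.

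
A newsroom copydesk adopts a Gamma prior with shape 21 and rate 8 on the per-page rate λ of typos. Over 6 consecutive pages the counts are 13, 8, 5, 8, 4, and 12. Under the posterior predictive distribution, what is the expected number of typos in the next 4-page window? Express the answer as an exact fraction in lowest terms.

Total count: 13 + 8 + 5 + 8 + 4 + 12 = 50.
Total exposure: 6 pages.
By Gamma–Poisson conjugacy, the posterior is Gamma(α + Σx, β + Σt) = Gamma(21 + 50, 8 + 6) = Gamma(71, 14).
Predictive mean over a 4-page window = T·E[λ|data] = 4·71/14 = 142/7.

142/7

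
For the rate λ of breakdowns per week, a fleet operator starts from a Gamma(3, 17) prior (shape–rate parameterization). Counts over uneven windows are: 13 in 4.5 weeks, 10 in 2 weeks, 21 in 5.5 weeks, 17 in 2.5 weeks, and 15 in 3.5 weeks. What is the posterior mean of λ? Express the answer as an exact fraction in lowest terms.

79/35

Total count: 13 + 10 + 21 + 17 + 15 = 76.
Total exposure: 4.5 + 2 + 5.5 + 2.5 + 3.5 = 18 weeks.
Conjugate update: add total count to the shape and total exposure to the rate, giving Gamma(79, 35).
Posterior mean = α'/β' = 79/35.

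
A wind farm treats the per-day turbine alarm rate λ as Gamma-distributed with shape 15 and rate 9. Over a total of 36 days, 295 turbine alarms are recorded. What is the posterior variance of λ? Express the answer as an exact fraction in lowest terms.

Total count 295 over total exposure 36 days.
Conjugate update: add total count to the shape and total exposure to the rate, giving Gamma(310, 45).
Posterior variance = α'/β'² = 310/2025 = 62/405.

62/405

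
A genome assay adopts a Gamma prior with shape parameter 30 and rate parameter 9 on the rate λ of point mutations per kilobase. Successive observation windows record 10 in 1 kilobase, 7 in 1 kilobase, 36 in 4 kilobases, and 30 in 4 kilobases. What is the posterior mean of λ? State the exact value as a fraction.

Total count: 10 + 7 + 36 + 30 = 83.
Total exposure: 1 + 1 + 4 + 4 = 10 kilobases.
Posterior: α' = 30 + 83 = 113, β' = 9 + 10 = 19.
Posterior mean = α'/β' = 113/19.

113/19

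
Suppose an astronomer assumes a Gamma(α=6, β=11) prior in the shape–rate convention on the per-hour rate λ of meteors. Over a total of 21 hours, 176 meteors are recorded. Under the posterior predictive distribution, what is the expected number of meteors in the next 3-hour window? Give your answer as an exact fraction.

Total count 176 over total exposure 21 hours.
The Gamma prior is conjugate for the Poisson rate, so λ | data ~ Gamma(6+176, 11+21) = Gamma(182, 32).
Predictive mean over a 3-hour window = T·E[λ|data] = 3·182/32 = 273/16.

273/16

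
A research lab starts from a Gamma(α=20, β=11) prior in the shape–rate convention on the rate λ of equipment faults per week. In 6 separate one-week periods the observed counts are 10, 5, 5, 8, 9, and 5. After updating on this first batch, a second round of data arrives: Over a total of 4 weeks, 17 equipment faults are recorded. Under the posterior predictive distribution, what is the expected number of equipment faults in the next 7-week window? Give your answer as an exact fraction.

79/3

Total count: 10 + 5 + 5 + 8 + 9 + 5 = 42.
Total exposure: 6 weeks.
After the first batch: Gamma(20 + 42, 11 + 6) = Gamma(62, 17).
Total count 17 over total exposure 4 weeks.
After the second batch: Gamma(62 + 17, 17 + 4) = Gamma(79, 21).
Predictive mean over a 7-week window = T·E[λ|data] = 7·79/21 = 79/3.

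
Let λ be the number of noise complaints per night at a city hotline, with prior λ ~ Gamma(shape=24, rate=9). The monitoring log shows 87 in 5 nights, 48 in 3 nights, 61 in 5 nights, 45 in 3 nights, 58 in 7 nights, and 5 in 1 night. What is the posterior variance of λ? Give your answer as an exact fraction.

Total count: 87 + 48 + 61 + 45 + 58 + 5 = 304.
Total exposure: 5 + 3 + 5 + 3 + 7 + 1 = 24 nights.
By Gamma–Poisson conjugacy, the posterior is Gamma(α + Σx, β + Σt) = Gamma(24 + 304, 9 + 24) = Gamma(328, 33).
Posterior variance = α'/β'² = 328/1089.

328/1089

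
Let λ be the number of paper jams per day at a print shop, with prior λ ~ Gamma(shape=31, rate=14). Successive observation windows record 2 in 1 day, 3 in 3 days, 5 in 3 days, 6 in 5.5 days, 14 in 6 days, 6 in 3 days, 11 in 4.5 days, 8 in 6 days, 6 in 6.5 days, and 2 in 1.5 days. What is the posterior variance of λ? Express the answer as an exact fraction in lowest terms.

Total count: 2 + 3 + 5 + 6 + 14 + 6 + 11 + 8 + 6 + 2 = 63.
Total exposure: 1 + 3 + 3 + 5.5 + 6 + 3 + 4.5 + 6 + 6.5 + 1.5 = 40 days.
Gamma(α, β) with Poisson data over total exposure Σt gives posterior Gamma(α+Σx, β+Σt) = Gamma(94, 54).
Posterior variance = α'/β'² = 94/2916 = 47/1458.

47/1458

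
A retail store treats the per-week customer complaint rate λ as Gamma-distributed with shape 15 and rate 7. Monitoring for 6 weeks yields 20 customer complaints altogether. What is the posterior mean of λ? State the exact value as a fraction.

Total count 20 over total exposure 6 weeks.
Gamma(α, β) with Poisson data over total exposure Σt gives posterior Gamma(α+Σx, β+Σt) = Gamma(35, 13).
Posterior mean = α'/β' = 35/13.

35/13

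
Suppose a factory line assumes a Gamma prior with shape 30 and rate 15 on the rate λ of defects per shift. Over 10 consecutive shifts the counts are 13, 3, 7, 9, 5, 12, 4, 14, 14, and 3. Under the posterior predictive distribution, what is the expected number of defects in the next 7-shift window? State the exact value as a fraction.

Total count: 13 + 3 + 7 + 9 + 5 + 12 + 4 + 14 + 14 + 3 = 84.
Total exposure: 10 shifts.
Conjugate update: add total count to the shape and total exposure to the rate, giving Gamma(114, 25).
Predictive mean over a 7-shift window = T·E[λ|data] = 7·114/25 = 798/25.

798/25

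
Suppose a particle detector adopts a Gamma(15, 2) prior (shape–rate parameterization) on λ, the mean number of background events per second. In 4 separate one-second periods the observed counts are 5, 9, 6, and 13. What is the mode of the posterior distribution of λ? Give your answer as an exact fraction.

47/6

Total count: 5 + 9 + 6 + 13 = 33.
Total exposure: 4 seconds.
Gamma(α, β) with Poisson data over total exposure Σt gives posterior Gamma(α+Σx, β+Σt) = Gamma(48, 6).
Posterior mode = (α'−1)/β' = 47/6.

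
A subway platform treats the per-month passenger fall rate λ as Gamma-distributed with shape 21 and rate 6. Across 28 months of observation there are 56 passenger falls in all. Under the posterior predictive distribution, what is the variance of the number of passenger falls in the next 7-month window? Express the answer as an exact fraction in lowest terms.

22099/1156

Total count 56 over total exposure 28 months.
The Gamma prior is conjugate for the Poisson rate, so λ | data ~ Gamma(21+56, 6+28) = Gamma(77, 34).
The posterior predictive for a window of length T is Negative Binomial with variance T·α'·(β'+T)/β'² = 7·77·41/1156 = 22099/1156.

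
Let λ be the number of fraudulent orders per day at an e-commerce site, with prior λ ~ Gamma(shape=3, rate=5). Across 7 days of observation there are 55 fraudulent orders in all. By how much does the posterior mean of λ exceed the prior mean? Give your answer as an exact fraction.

127/30

Total count 55 over total exposure 7 days.
By Gamma–Poisson conjugacy, the posterior is Gamma(α + Σx, β + Σt) = Gamma(3 + 55, 5 + 7) = Gamma(58, 12).
Posterior mean = 58/12 = 29/6; prior mean = 3/5 = 3/5. Difference = 29/6 − 3/5 = 127/30.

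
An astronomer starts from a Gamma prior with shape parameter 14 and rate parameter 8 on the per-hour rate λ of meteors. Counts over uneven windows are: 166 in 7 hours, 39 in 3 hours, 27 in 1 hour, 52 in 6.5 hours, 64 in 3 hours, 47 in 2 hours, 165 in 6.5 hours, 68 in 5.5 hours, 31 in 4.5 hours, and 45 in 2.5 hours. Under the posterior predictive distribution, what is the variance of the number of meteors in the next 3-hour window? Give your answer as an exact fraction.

50260/1089

Total count: 166 + 39 + 27 + 52 + 64 + 47 + 165 + 68 + 31 + 45 = 704.
Total exposure: 7 + 3 + 1 + 6.5 + 3 + 2 + 6.5 + 5.5 + 4.5 + 2.5 = 41.5 hours.
Posterior: α' = 14 + 704 = 718, β' = 8 + 41.5 = 99/2.
The posterior predictive for a window of length T is Negative Binomial with variance T·α'·(β'+T)/β'² = 3·718·(105/2)/(9801/4) = 50260/1089.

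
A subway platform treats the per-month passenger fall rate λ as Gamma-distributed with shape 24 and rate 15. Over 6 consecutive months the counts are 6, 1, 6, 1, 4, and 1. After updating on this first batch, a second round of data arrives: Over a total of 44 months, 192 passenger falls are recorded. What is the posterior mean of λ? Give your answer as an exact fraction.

47/13

Total count: 6 + 1 + 6 + 1 + 4 + 1 = 19.
Total exposure: 6 months.
After the first batch: Gamma(24 + 19, 15 + 6) = Gamma(43, 21).
Total count 192 over total exposure 44 months.
After the second batch: Gamma(43 + 192, 21 + 44) = Gamma(235, 65).
Posterior mean = α'/β' = 235/65 = 47/13.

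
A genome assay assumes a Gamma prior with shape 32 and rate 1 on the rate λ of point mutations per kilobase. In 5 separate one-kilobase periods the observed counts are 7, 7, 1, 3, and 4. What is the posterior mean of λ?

Total count: 7 + 7 + 1 + 3 + 4 = 22.
Total exposure: 5 kilobases.
Conjugate update: add total count to the shape and total exposure to the rate, giving Gamma(54, 6).
Posterior mean = α'/β' = 54/6 = 9.

9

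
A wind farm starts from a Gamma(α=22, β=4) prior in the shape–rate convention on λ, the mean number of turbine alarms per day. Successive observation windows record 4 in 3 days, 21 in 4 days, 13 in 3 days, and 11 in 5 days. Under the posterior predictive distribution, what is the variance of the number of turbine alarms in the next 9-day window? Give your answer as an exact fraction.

Total count: 4 + 21 + 13 + 11 = 49.
Total exposure: 3 + 4 + 3 + 5 = 15 days.
The Gamma prior is conjugate for the Poisson rate, so λ | data ~ Gamma(22+49, 4+15) = Gamma(71, 19).
The posterior predictive for a window of length T is Negative Binomial with variance T·α'·(β'+T)/β'² = 9·71·28/361 = 17892/361.

17892/361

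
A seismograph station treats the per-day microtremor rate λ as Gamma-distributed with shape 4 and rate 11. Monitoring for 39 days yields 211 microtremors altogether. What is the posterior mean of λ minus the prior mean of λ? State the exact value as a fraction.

433/110

Total count 211 over total exposure 39 days.
Posterior: α' = 4 + 211 = 215, β' = 11 + 39 = 50.
Posterior mean = 215/50 = 43/10; prior mean = 4/11 = 4/11. Difference = 43/10 − 4/11 = 433/110.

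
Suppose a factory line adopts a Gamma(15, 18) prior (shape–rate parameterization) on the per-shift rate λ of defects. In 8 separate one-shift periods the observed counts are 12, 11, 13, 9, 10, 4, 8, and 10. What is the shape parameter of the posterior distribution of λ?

Total count: 12 + 11 + 13 + 9 + 10 + 4 + 8 + 10 = 77.
Total exposure: 8 shifts.
Posterior: α' = 15 + 77 = 92, β' = 18 + 8 = 26.

92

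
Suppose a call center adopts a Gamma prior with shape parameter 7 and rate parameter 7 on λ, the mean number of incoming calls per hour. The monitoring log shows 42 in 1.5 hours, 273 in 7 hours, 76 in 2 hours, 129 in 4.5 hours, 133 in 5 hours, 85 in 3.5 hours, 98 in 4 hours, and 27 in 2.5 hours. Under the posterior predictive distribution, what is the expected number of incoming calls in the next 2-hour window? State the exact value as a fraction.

Total count: 42 + 273 + 76 + 129 + 133 + 85 + 98 + 27 = 863.
Total exposure: 1.5 + 7 + 2 + 4.5 + 5 + 3.5 + 4 + 2.5 = 30 hours.
By Gamma–Poisson conjugacy, the posterior is Gamma(α + Σx, β + Σt) = Gamma(7 + 863, 7 + 30) = Gamma(870, 37).
Predictive mean over a 2-hour window = T·E[λ|data] = 2·870/37 = 1740/37.

1740/37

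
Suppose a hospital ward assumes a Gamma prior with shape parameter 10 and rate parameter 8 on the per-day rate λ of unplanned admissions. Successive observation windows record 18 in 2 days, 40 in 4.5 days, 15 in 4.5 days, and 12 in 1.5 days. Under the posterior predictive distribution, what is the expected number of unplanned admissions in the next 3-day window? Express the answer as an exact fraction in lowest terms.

Total count: 18 + 40 + 15 + 12 = 85.
Total exposure: 2 + 4.5 + 4.5 + 1.5 = 12.5 days.
Posterior: α' = 10 + 85 = 95, β' = 8 + 12.5 = 41/2.
Predictive mean over a 3-day window = T·E[λ|data] = 3·95/(41/2) = 570/41.

570/41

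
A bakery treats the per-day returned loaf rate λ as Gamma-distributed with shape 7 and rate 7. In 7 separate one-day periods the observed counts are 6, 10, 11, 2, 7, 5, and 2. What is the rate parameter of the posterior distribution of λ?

14

Total count: 6 + 10 + 11 + 2 + 7 + 5 + 2 = 43.
Total exposure: 7 days.
The Gamma prior is conjugate for the Poisson rate, so λ | data ~ Gamma(7+43, 7+7) = Gamma(50, 14).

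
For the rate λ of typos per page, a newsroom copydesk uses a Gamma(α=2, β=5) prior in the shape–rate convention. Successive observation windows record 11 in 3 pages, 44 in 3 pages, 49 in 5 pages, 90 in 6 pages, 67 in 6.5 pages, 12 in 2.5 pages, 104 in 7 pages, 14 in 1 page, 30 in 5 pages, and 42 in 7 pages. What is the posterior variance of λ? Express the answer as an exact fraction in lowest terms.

Total count: 11 + 44 + 49 + 90 + 67 + 12 + 104 + 14 + 30 + 42 = 463.
Total exposure: 3 + 3 + 5 + 6 + 6.5 + 2.5 + 7 + 1 + 5 + 7 = 46 pages.
Posterior: α' = 2 + 463 = 465, β' = 5 + 46 = 51.
Posterior variance = α'/β'² = 465/2601 = 155/867.

155/867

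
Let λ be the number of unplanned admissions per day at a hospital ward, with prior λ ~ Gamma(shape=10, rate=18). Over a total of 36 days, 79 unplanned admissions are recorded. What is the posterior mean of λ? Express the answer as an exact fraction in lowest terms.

89/54

Total count 79 over total exposure 36 days.
The Gamma prior is conjugate for the Poisson rate, so λ | data ~ Gamma(10+79, 18+36) = Gamma(89, 54).
Posterior mean = α'/β' = 89/54.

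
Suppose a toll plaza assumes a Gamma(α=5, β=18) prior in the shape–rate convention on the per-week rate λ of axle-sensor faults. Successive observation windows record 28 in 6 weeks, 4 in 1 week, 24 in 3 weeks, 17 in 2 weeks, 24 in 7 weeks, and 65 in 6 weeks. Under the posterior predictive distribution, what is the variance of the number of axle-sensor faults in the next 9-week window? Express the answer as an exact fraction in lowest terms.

78156/1849

Total count: 28 + 4 + 24 + 17 + 24 + 65 = 162.
Total exposure: 6 + 1 + 3 + 2 + 7 + 6 = 25 weeks.
Conjugate update: add total count to the shape and total exposure to the rate, giving Gamma(167, 43).
The posterior predictive for a window of length T is Negative Binomial with variance T·α'·(β'+T)/β'² = 9·167·52/1849 = 78156/1849.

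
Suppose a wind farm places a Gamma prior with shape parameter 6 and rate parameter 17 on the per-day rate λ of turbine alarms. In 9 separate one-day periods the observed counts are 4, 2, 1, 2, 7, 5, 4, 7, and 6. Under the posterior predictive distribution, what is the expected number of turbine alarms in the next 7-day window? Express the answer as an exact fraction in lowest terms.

154/13

Total count: 4 + 2 + 1 + 2 + 7 + 5 + 4 + 7 + 6 = 38.
Total exposure: 9 days.
Conjugate update: add total count to the shape and total exposure to the rate, giving Gamma(44, 26).
Predictive mean over a 7-day window = T·E[λ|data] = 7·44/26 = 154/13.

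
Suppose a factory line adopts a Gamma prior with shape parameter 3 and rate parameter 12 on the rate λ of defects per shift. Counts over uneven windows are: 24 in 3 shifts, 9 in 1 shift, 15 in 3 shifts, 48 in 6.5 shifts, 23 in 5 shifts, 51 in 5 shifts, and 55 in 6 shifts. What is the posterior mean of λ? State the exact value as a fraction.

Total count: 24 + 9 + 15 + 48 + 23 + 51 + 55 = 225.
Total exposure: 3 + 1 + 3 + 6.5 + 5 + 5 + 6 = 29.5 shifts.
The Gamma prior is conjugate for the Poisson rate, so λ | data ~ Gamma(3+225, 12+29.5) = Gamma(228, 83/2).
Posterior mean = α'/β' = 228/(83/2) = 456/83.

456/83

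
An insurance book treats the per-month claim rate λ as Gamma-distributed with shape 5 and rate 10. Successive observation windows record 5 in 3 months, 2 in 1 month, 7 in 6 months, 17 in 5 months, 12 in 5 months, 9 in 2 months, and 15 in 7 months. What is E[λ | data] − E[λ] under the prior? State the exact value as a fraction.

Total count: 5 + 2 + 7 + 17 + 12 + 9 + 15 = 67.
Total exposure: 3 + 1 + 6 + 5 + 5 + 2 + 7 = 29 months.
Gamma(α, β) with Poisson data over total exposure Σt gives posterior Gamma(α+Σx, β+Σt) = Gamma(72, 39).
Posterior mean = 72/39 = 24/13; prior mean = 5/10 = 1/2. Difference = 24/13 − 1/2 = 35/26.

35/26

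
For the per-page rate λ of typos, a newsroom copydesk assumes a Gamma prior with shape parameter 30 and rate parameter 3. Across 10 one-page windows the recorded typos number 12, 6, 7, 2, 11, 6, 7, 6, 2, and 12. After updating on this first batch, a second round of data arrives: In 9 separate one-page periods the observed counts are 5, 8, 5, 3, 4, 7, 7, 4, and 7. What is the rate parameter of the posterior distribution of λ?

Total count: 12 + 6 + 7 + 2 + 11 + 6 + 7 + 6 + 2 + 12 = 71.
Total exposure: 10 pages.
After the first batch: Gamma(30 + 71, 3 + 10) = Gamma(101, 13).
Total count: 5 + 8 + 5 + 3 + 4 + 7 + 7 + 4 + 7 = 50.
Total exposure: 9 pages.
After the second batch: Gamma(101 + 50, 13 + 9) = Gamma(151, 22).

22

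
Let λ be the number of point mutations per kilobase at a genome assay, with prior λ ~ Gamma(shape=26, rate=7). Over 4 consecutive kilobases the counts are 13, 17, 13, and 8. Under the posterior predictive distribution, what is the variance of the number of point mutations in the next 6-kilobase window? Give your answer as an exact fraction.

Total count: 13 + 17 + 13 + 8 = 51.
Total exposure: 4 kilobases.
The Gamma prior is conjugate for the Poisson rate, so λ | data ~ Gamma(26+51, 7+4) = Gamma(77, 11).
The posterior predictive for a window of length T is Negative Binomial with variance T·α'·(β'+T)/β'² = 6·77·17/121 = 714/11.

714/11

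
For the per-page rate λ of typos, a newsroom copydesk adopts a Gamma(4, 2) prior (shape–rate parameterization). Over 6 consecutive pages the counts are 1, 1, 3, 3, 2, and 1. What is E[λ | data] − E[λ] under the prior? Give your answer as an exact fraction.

-1/8

Total count: 1 + 1 + 3 + 3 + 2 + 1 = 11.
Total exposure: 6 pages.
By Gamma–Poisson conjugacy, the posterior is Gamma(α + Σx, β + Σt) = Gamma(4 + 11, 2 + 6) = Gamma(15, 8).
Posterior mean = 15/8 = 15/8; prior mean = 4/2 = 2. Difference = 15/8 − 2 = -1/8.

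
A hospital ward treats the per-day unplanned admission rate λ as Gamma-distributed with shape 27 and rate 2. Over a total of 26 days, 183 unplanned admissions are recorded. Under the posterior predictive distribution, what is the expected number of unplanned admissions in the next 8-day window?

Total count 183 over total exposure 26 days.
By Gamma–Poisson conjugacy, the posterior is Gamma(α + Σx, β + Σt) = Gamma(27 + 183, 2 + 26) = Gamma(210, 28).
Predictive mean over an 8-day window = T·E[λ|data] = 8·210/28 = 60.

60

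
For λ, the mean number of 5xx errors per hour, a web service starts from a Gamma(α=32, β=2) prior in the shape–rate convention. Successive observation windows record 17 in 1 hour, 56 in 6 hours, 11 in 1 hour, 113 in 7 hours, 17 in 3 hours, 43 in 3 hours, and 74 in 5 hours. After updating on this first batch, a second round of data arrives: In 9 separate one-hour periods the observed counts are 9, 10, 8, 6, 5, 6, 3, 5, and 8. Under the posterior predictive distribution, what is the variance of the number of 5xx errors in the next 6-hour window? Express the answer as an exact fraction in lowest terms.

109134/1369

Total count: 17 + 56 + 11 + 113 + 17 + 43 + 74 = 331.
Total exposure: 1 + 6 + 1 + 7 + 3 + 3 + 5 = 26 hours.
After the first batch: Gamma(32 + 331, 2 + 26) = Gamma(363, 28).
Total count: 9 + 10 + 8 + 6 + 5 + 6 + 3 + 5 + 8 = 60.
Total exposure: 9 hours.
After the second batch: Gamma(363 + 60, 28 + 9) = Gamma(423, 37).
The posterior predictive for a window of length T is Negative Binomial with variance T·α'·(β'+T)/β'² = 6·423·43/1369 = 109134/1369.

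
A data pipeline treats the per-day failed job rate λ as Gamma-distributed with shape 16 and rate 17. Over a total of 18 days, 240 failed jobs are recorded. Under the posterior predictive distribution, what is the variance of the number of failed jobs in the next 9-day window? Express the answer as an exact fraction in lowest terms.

101376/1225

Total count 240 over total exposure 18 days.
Conjugate update: add total count to the shape and total exposure to the rate, giving Gamma(256, 35).
The posterior predictive for a window of length T is Negative Binomial with variance T·α'·(β'+T)/β'² = 9·256·44/1225 = 101376/1225.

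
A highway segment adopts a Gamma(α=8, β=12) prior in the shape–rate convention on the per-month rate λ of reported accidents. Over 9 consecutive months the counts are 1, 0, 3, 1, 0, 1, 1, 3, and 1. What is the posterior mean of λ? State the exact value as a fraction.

Total count: 1 + 0 + 3 + 1 + 0 + 1 + 1 + 3 + 1 = 11.
Total exposure: 9 months.
Gamma(α, β) with Poisson data over total exposure Σt gives posterior Gamma(α+Σx, β+Σt) = Gamma(19, 21).
Posterior mean = α'/β' = 19/21.

19/21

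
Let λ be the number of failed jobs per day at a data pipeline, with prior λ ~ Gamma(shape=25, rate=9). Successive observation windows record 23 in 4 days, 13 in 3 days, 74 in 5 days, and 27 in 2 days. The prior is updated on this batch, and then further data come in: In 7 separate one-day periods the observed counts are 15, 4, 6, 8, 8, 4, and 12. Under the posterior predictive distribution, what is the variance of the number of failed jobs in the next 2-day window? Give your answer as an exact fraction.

1168/75

Total count: 23 + 13 + 74 + 27 = 137.
Total exposure: 4 + 3 + 5 + 2 = 14 days.
After the first batch: Gamma(25 + 137, 9 + 14) = Gamma(162, 23).
Total count: 15 + 4 + 6 + 8 + 8 + 4 + 12 = 57.
Total exposure: 7 days.
After the second batch: Gamma(162 + 57, 23 + 7) = Gamma(219, 30).
The posterior predictive for a window of length T is Negative Binomial with variance T·α'·(β'+T)/β'² = 2·219·32/900 = 1168/75.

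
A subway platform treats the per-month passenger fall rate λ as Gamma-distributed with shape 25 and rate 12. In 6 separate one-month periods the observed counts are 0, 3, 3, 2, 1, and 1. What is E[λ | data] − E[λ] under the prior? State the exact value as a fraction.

Total count: 0 + 3 + 3 + 2 + 1 + 1 = 10.
Total exposure: 6 months.
Conjugate update: add total count to the shape and total exposure to the rate, giving Gamma(35, 18).
Posterior mean = 35/18 = 35/18; prior mean = 25/12 = 25/12. Difference = 35/18 − 25/12 = -5/36.

-5/36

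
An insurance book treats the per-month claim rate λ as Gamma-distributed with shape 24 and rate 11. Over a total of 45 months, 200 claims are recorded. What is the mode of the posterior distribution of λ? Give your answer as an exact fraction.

223/56

Total count 200 over total exposure 45 months.
Conjugate update: add total count to the shape and total exposure to the rate, giving Gamma(224, 56).
Posterior mode = (α'−1)/β' = 223/56.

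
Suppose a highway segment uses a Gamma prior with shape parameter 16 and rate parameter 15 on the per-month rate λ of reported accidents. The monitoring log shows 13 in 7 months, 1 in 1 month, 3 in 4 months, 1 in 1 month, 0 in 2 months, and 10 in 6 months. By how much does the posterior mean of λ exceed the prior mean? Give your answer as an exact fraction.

7/45

Total count: 13 + 1 + 3 + 1 + 0 + 10 = 28.
Total exposure: 7 + 1 + 4 + 1 + 2 + 6 = 21 months.
The Gamma prior is conjugate for the Poisson rate, so λ | data ~ Gamma(16+28, 15+21) = Gamma(44, 36).
Posterior mean = 44/36 = 11/9; prior mean = 16/15 = 16/15. Difference = 11/9 − 16/15 = 7/45.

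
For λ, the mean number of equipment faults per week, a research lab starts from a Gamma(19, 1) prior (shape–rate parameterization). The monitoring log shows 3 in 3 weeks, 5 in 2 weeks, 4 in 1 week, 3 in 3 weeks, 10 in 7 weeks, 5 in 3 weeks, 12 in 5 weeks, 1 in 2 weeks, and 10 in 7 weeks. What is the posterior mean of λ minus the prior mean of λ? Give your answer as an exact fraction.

Total count: 3 + 5 + 4 + 3 + 10 + 5 + 12 + 1 + 10 = 53.
Total exposure: 3 + 2 + 1 + 3 + 7 + 3 + 5 + 2 + 7 = 33 weeks.
By Gamma–Poisson conjugacy, the posterior is Gamma(α + Σx, β + Σt) = Gamma(19 + 53, 1 + 33) = Gamma(72, 34).
Posterior mean = 72/34 = 36/17; prior mean = 19/1 = 19. Difference = 36/17 − 19 = -287/17.

-287/17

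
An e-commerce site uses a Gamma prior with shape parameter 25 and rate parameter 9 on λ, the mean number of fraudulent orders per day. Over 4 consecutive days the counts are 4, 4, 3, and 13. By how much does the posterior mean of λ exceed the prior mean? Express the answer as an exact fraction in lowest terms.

Total count: 4 + 4 + 3 + 13 = 24.
Total exposure: 4 days.
The Gamma prior is conjugate for the Poisson rate, so λ | data ~ Gamma(25+24, 9+4) = Gamma(49, 13).
Posterior mean = 49/13 = 49/13; prior mean = 25/9 = 25/9. Difference = 49/13 − 25/9 = 116/117.

116/117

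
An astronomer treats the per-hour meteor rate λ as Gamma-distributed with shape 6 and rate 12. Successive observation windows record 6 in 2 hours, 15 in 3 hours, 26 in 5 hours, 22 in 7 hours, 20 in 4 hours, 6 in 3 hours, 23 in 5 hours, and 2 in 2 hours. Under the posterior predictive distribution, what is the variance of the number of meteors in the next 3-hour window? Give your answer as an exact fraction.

Total count: 6 + 15 + 26 + 22 + 20 + 6 + 23 + 2 = 120.
Total exposure: 2 + 3 + 5 + 7 + 4 + 3 + 5 + 2 = 31 hours.
Posterior: α' = 6 + 120 = 126, β' = 12 + 31 = 43.
The posterior predictive for a window of length T is Negative Binomial with variance T·α'·(β'+T)/β'² = 3·126·46/1849 = 17388/1849.

17388/1849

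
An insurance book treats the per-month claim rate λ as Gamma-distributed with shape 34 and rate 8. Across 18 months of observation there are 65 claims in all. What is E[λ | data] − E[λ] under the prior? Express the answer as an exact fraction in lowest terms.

Total count 65 over total exposure 18 months.
The Gamma prior is conjugate for the Poisson rate, so λ | data ~ Gamma(34+65, 8+18) = Gamma(99, 26).
Posterior mean = 99/26 = 99/26; prior mean = 34/8 = 17/4. Difference = 99/26 − 17/4 = -23/52.

-23/52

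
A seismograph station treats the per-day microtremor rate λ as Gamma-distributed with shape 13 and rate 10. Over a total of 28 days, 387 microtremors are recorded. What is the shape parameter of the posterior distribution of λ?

400

Total count 387 over total exposure 28 days.
By Gamma–Poisson conjugacy, the posterior is Gamma(α + Σx, β + Σt) = Gamma(13 + 387, 10 + 28) = Gamma(400, 38).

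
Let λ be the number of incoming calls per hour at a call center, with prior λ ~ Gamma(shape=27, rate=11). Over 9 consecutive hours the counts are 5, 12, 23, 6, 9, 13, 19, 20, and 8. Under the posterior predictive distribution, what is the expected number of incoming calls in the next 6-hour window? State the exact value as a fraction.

Total count: 5 + 12 + 23 + 6 + 9 + 13 + 19 + 20 + 8 = 115.
Total exposure: 9 hours.
By Gamma–Poisson conjugacy, the posterior is Gamma(α + Σx, β + Σt) = Gamma(27 + 115, 11 + 9) = Gamma(142, 20).
Predictive mean over a 6-hour window = T·E[λ|data] = 6·142/20 = 213/5.

213/5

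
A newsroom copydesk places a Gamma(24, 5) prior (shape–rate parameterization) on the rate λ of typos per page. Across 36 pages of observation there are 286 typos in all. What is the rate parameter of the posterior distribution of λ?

Total count 286 over total exposure 36 pages.
Posterior: α' = 24 + 286 = 310, β' = 5 + 36 = 41.

41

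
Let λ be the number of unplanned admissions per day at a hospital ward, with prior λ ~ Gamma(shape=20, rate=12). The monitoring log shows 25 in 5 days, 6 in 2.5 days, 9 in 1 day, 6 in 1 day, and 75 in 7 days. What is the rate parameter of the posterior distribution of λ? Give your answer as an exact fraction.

Total count: 25 + 6 + 9 + 6 + 75 = 121.
Total exposure: 5 + 2.5 + 1 + 1 + 7 = 16.5 days.
By Gamma–Poisson conjugacy, the posterior is Gamma(α + Σx, β + Σt) = Gamma(20 + 121, 12 + 16.5) = Gamma(141, 57/2).

57/2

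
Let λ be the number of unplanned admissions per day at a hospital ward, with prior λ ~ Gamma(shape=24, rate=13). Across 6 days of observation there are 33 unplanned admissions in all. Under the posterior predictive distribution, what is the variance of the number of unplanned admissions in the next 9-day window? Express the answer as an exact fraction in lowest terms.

Total count 33 over total exposure 6 days.
Posterior: α' = 24 + 33 = 57, β' = 13 + 6 = 19.
The posterior predictive for a window of length T is Negative Binomial with variance T·α'·(β'+T)/β'² = 9·57·28/361 = 756/19.

756/19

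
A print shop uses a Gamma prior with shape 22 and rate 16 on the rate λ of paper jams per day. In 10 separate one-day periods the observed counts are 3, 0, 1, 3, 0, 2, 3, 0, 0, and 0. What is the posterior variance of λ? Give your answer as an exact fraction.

17/338

Total count: 3 + 0 + 1 + 3 + 0 + 2 + 3 + 0 + 0 + 0 = 12.
Total exposure: 10 days.
Conjugate update: add total count to the shape and total exposure to the rate, giving Gamma(34, 26).
Posterior variance = α'/β'² = 34/676 = 17/338.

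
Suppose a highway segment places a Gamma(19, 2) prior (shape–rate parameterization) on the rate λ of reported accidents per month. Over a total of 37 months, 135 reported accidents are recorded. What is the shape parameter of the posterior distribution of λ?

Total count 135 over total exposure 37 months.
By Gamma–Poisson conjugacy, the posterior is Gamma(α + Σx, β + Σt) = Gamma(19 + 135, 2 + 37) = Gamma(154, 39).

154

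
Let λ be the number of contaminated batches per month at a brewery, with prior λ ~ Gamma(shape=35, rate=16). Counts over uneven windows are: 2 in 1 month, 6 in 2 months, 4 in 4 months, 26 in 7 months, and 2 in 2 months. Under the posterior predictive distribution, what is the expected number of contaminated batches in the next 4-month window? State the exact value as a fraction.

75/8

Total count: 2 + 6 + 4 + 26 + 2 = 40.
Total exposure: 1 + 2 + 4 + 7 + 2 = 16 months.
The Gamma prior is conjugate for the Poisson rate, so λ | data ~ Gamma(35+40, 16+16) = Gamma(75, 32).
Predictive mean over a 4-month window = T·E[λ|data] = 4·75/32 = 75/8.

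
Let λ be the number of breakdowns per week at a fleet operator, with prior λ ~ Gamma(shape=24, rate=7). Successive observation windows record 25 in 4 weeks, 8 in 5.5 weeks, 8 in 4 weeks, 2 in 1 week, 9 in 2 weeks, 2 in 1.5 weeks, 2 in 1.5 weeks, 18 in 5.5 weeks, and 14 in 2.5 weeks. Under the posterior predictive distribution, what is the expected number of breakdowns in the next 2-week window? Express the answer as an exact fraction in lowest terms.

448/69

Total count: 25 + 8 + 8 + 2 + 9 + 2 + 2 + 18 + 14 = 88.
Total exposure: 4 + 5.5 + 4 + 1 + 2 + 1.5 + 1.5 + 5.5 + 2.5 = 27.5 weeks.
Posterior: α' = 24 + 88 = 112, β' = 7 + 27.5 = 69/2.
Predictive mean over a 2-week window = T·E[λ|data] = 2·112/(69/2) = 448/69.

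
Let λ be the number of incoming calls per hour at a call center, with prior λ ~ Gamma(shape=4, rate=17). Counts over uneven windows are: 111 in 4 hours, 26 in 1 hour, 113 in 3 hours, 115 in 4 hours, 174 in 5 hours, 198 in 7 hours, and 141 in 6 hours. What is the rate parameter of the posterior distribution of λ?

Total count: 111 + 26 + 113 + 115 + 174 + 198 + 141 = 878.
Total exposure: 4 + 1 + 3 + 4 + 5 + 7 + 6 = 30 hours.
Conjugate update: add total count to the shape and total exposure to the rate, giving Gamma(882, 47).

47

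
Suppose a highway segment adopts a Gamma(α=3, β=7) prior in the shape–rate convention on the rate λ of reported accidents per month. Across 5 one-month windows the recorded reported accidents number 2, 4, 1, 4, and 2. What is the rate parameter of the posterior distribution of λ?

Total count: 2 + 4 + 1 + 4 + 2 = 13.
Total exposure: 5 months.
Posterior: α' = 3 + 13 = 16, β' = 7 + 5 = 12.

12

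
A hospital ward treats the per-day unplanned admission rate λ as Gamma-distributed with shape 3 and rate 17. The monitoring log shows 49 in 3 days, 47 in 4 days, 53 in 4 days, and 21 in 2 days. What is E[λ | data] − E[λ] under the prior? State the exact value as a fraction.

2851/510

Total count: 49 + 47 + 53 + 21 = 170.
Total exposure: 3 + 4 + 4 + 2 = 13 days.
By Gamma–Poisson conjugacy, the posterior is Gamma(α + Σx, β + Σt) = Gamma(3 + 170, 17 + 13) = Gamma(173, 30).
Posterior mean = 173/30 = 173/30; prior mean = 3/17 = 3/17. Difference = 173/30 − 3/17 = 2851/510.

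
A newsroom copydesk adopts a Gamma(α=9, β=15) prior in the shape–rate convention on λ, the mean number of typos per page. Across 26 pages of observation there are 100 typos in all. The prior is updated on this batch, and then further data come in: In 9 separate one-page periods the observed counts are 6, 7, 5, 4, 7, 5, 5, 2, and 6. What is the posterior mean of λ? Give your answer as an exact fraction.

Total count 100 over total exposure 26 pages.
After the first batch: Gamma(9 + 100, 15 + 26) = Gamma(109, 41).
Total count: 6 + 7 + 5 + 4 + 7 + 5 + 5 + 2 + 6 = 47.
Total exposure: 9 pages.
After the second batch: Gamma(109 + 47, 41 + 9) = Gamma(156, 50).
Posterior mean = α'/β' = 156/50 = 78/25.

78/25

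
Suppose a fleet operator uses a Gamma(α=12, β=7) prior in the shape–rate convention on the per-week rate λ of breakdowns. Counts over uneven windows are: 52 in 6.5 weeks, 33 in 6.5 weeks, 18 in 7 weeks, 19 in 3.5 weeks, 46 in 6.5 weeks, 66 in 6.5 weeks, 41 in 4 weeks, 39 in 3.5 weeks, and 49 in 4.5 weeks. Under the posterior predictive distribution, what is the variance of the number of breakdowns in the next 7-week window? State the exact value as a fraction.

Total count: 52 + 33 + 18 + 19 + 46 + 66 + 41 + 39 + 49 = 363.
Total exposure: 6.5 + 6.5 + 7 + 3.5 + 6.5 + 6.5 + 4 + 3.5 + 4.5 = 48.5 weeks.
The Gamma prior is conjugate for the Poisson rate, so λ | data ~ Gamma(12+363, 7+48.5) = Gamma(375, 111/2).
The posterior predictive for a window of length T is Negative Binomial with variance T·α'·(β'+T)/β'² = 7·375·(125/2)/(12321/4) = 218750/4107.

218750/4107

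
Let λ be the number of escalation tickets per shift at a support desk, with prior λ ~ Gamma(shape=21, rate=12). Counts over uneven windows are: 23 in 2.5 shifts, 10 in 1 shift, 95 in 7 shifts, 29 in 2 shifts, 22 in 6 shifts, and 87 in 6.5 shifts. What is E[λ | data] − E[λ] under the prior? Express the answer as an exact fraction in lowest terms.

889/148

Total count: 23 + 10 + 95 + 29 + 22 + 87 = 266.
Total exposure: 2.5 + 1 + 7 + 2 + 6 + 6.5 = 25 shifts.
Gamma(α, β) with Poisson data over total exposure Σt gives posterior Gamma(α+Σx, β+Σt) = Gamma(287, 37).
Posterior mean = 287/37 = 287/37; prior mean = 21/12 = 7/4. Difference = 287/37 − 7/4 = 889/148.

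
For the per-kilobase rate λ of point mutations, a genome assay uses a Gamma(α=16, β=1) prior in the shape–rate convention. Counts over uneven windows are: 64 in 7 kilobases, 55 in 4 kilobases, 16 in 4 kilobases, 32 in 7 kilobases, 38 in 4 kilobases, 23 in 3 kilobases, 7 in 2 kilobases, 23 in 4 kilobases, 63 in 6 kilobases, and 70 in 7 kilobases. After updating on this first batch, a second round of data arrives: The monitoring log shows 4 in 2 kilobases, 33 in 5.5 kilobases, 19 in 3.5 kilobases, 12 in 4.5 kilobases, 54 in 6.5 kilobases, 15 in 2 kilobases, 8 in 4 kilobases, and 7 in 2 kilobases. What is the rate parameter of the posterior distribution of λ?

Total count: 64 + 55 + 16 + 32 + 38 + 23 + 7 + 23 + 63 + 70 = 391.
Total exposure: 7 + 4 + 4 + 7 + 4 + 3 + 2 + 4 + 6 + 7 = 48 kilobases.
After the first batch: Gamma(16 + 391, 1 + 48) = Gamma(407, 49).
Total count: 4 + 33 + 19 + 12 + 54 + 15 + 8 + 7 = 152.
Total exposure: 2 + 5.5 + 3.5 + 4.5 + 6.5 + 2 + 4 + 2 = 30 kilobases.
After the second batch: Gamma(407 + 152, 49 + 30) = Gamma(559, 79).

79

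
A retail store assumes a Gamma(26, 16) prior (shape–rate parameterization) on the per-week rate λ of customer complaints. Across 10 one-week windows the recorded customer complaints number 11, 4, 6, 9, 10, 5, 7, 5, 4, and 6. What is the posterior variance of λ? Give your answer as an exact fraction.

93/676

Total count: 11 + 4 + 6 + 9 + 10 + 5 + 7 + 5 + 4 + 6 = 67.
Total exposure: 10 weeks.
Gamma(α, β) with Poisson data over total exposure Σt gives posterior Gamma(α+Σx, β+Σt) = Gamma(93, 26).
Posterior variance = α'/β'² = 93/676.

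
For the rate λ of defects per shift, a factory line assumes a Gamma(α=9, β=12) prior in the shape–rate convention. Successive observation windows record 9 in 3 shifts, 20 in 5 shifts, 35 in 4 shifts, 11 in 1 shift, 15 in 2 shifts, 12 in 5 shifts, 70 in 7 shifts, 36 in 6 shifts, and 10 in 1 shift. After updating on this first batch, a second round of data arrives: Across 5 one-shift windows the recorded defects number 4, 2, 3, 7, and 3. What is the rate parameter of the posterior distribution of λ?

Total count: 9 + 20 + 35 + 11 + 15 + 12 + 70 + 36 + 10 = 218.
Total exposure: 3 + 5 + 4 + 1 + 2 + 5 + 7 + 6 + 1 = 34 shifts.
After the first batch: Gamma(9 + 218, 12 + 34) = Gamma(227, 46).
Total count: 4 + 2 + 3 + 7 + 3 = 19.
Total exposure: 5 shifts.
After the second batch: Gamma(227 + 19, 46 + 5) = Gamma(246, 51).

51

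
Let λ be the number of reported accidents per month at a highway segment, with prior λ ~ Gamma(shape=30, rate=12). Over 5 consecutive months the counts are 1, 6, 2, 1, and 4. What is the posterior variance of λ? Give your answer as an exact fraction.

44/289

Total count: 1 + 6 + 2 + 1 + 4 = 14.
Total exposure: 5 months.
By Gamma–Poisson conjugacy, the posterior is Gamma(α + Σx, β + Σt) = Gamma(30 + 14, 12 + 5) = Gamma(44, 17).
Posterior variance = α'/β'² = 44/289.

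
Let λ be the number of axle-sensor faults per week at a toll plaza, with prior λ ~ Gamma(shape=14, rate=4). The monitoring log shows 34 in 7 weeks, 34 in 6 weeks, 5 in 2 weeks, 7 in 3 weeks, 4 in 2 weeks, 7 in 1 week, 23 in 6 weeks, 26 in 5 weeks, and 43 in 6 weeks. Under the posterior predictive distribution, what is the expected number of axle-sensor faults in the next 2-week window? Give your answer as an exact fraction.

Total count: 34 + 34 + 5 + 7 + 4 + 7 + 23 + 26 + 43 = 183.
Total exposure: 7 + 6 + 2 + 3 + 2 + 1 + 6 + 5 + 6 = 38 weeks.
Conjugate update: add total count to the shape and total exposure to the rate, giving Gamma(197, 42).
Predictive mean over a 2-week window = T·E[λ|data] = 2·197/42 = 197/21.

197/21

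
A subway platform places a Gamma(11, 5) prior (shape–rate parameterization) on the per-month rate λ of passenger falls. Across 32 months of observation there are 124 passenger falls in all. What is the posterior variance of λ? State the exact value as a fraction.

Total count 124 over total exposure 32 months.
Posterior: α' = 11 + 124 = 135, β' = 5 + 32 = 37.
Posterior variance = α'/β'² = 135/1369.

135/1369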